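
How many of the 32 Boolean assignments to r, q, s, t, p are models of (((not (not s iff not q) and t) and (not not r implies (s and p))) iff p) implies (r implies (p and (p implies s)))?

Initial set: {T ((((not (not s iff not q) and t) and (not not r implies (s and p))) iff p) implies (r implies (p and (p implies s))))}.
T ((((not (not s iff not q) and t) and (not not r implies (s and p))) iff p) implies (r implies (p and (p implies s)))): β-rule — branch into F (((not (not s iff not q) and t) and (not not r implies (s and p))) iff p)  //  T (r implies (p and (p implies s))).
  branch 1 (add F (((not (not s iff not q) and t) and (not not r implies (s and p))) iff p)):
    F (((not (not s iff not q) and t) and (not not r implies (s and p))) iff p): β-rule — branch into T ((not (not s iff not q) and t) and (not not r implies (s and p))), F p  //  F ((not (not s iff not q) and t) and (not not r implies (s and p))), T p.
      branch 1.1 (add T ((not (not s iff not q) and t) and (not not r implies (s and p))), F p):
        T ((not (not s iff not q) and t) and (not not r implies (s and p))): α-rule — add T (not (not s iff not q) and t), T (not not r implies (s and p)).
        T (not (not s iff not q) and t): α-rule — add T not (not s iff not q), T t.
        T (not not r implies (s and p)): β-rule — branch into F not not r  //  T (s and p).
          branch 1.1.1 (add F not not r):
            F not not r: drop double negation, giving F r.
            T not (not s iff not q): β-rule — branch into T not s, F not q  //  F not s, T not q.
              branch 1.1.1.1 (add T not s, F not q):
                ○ open, literals {p=0, q=1, r=0, s=0, t=1}.
              branch 1.1.1.2 (add F not s, T not q):
                ○ open, literals {p=0, q=0, r=0, s=1, t=1}.
          branch 1.1.2 (add T (s and p)):
            T (s and p): α-rule — add T s, T p.
            × closes — contains both p and not p.
      branch 1.2 (add F ((not (not s iff not q) and t) and (not not r implies (s and p))), T p):
        F ((not (not s iff not q) and t) and (not not r implies (s and p))): β-rule — branch into F (not (not s iff not q) and t)  //  F (not not r implies (s and p)).
          branch 1.2.1 (add F (not (not s iff not q) and t)):
            F (not (not s iff not q) and t): β-rule — branch into F not (not s iff not q)  //  F t.
              branch 1.2.1.1 (add F not (not s iff not q)):
                F not (not s iff not q): β-rule — branch into T not s, T not q  //  F not s, F not q.
                  branch 1.2.1.1.1 (add T not s, T not q):
                    ○ open, literals {p=1, q=0, s=0}.
                  branch 1.2.1.1.2 (add F not s, F not q):
                    ○ open, literals {p=1, q=1, s=1}.
              branch 1.2.1.2 (add F t):
                ○ open, literals {p=1, t=0}.
          branch 1.2.2 (add F (not not r implies (s and p))):
            F (not not r implies (s and p)): α-rule — add T not not r, F (s and p).
            T not not r: drop double negation, giving T r.
            F (s and p): β-rule — branch into F s  //  F p.
              branch 1.2.2.1 (add F s):
                ○ open, literals {p=1, r=1, s=0}.
              branch 1.2.2.2 (add F p):
                × closes — contains both p and not p.
  branch 2 (add T (r implies (p and (p implies s)))):
    T (r implies (p and (p implies s))): β-rule — branch into F r  //  T (p and (p implies s)).
      branch 2.1 (add F r):
        ○ open, literals {r=0}.
      branch 2.2 (add T (p and (p implies s))):
        T (p and (p implies s)): α-rule — add T p, T (p implies s).
        T (p implies s): β-rule — branch into F p  //  T s.
          branch 2.2.1 (add F p):
            × closes — contains both p and not p.
          branch 2.2.2 (add T s):
            ○ open, literals {p=1, s=1}.
3 branches closed, 8 open.
Each open branch fixes some atoms; the unmentioned ones are free. Counting distinct full assignments: branch {p=0, q=1, r=0, s=0, t=1} (none free) contributes 1 new; branch {p=0, q=0, r=0, s=1, t=1} (none free) contributes 1 new; branch {p=1, q=0, s=0} (r, t) contributes 4 new; branch {p=1, q=1, s=1} (r, t) contributes 4 new; branch {p=1, t=0} (r, q, s) contributes 4 new; branch {p=1, r=1, s=0} (q, t) contributes 1 new; branch {r=0} (q, s, t, p) contributes 8 new; branch {p=1, s=1} (r, q, t) contributes 1 new. Total: 24.

24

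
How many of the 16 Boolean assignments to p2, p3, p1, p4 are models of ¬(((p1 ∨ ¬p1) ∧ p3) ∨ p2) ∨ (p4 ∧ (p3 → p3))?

10

Initial set: {(¬(((p1 ∨ ¬p1) ∧ p3) ∨ p2) ∨ (p4 ∧ (p3 → p3)))}.
(¬(((p1 ∨ ¬p1) ∧ p3) ∨ p2) ∨ (p4 ∧ (p3 → p3))): β-rule — branch into ¬(((p1 ∨ ¬p1) ∧ p3) ∨ p2)  //  (p4 ∧ (p3 → p3)).
  branch 1 (add ¬(((p1 ∨ ¬p1) ∧ p3) ∨ p2)):
    ¬(((p1 ∨ ¬p1) ∧ p3) ∨ p2): α-rule — add ¬((p1 ∨ ¬p1) ∧ p3), ¬p2.
    ¬((p1 ∨ ¬p1) ∧ p3): β-rule — branch into ¬(p1 ∨ ¬p1)  //  ¬p3.
      branch 1.1 (add ¬(p1 ∨ ¬p1)):
        ¬(p1 ∨ ¬p1): α-rule — add ¬p1, ¬¬p1.
        × closes — contains both p1 and ¬p1.
      branch 1.2 (add ¬p3):
        ○ open, literals {p2=false, p3=false}.
  branch 2 (add (p4 ∧ (p3 → p3))):
    (p4 ∧ (p3 → p3)): α-rule — add p4, (p3 → p3).
    (p3 → p3): β-rule — branch into ¬p3  //  p3.
      branch 2.1 (add ¬p3):
        ○ open, literals {p3=false, p4=true}.
      branch 2.2 (add p3):
        ○ open, literals {p3=true, p4=true}.
1 branch closed, 3 open.
Each open branch fixes some atoms; the unmentioned ones are free. Counting distinct full assignments: branch {p2=false, p3=false} (p1, p4) contributes 4 new; branch {p3=false, p4=true} (p2, p1) contributes 2 new; branch {p3=true, p4=true} (p2, p1) contributes 4 new. Total: 10.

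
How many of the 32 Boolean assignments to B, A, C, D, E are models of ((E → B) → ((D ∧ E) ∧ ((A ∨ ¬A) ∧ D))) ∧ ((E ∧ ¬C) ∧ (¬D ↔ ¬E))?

4

Initial set: {(((E → B) → ((D ∧ E) ∧ ((A ∨ ¬A) ∧ D))) ∧ ((E ∧ ¬C) ∧ (¬D ↔ ¬E)))}.
(((E → B) → ((D ∧ E) ∧ ((A ∨ ¬A) ∧ D))) ∧ ((E ∧ ¬C) ∧ (¬D ↔ ¬E))): α-rule — add ((E → B) → ((D ∧ E) ∧ ((A ∨ ¬A) ∧ D))), ((E ∧ ¬C) ∧ (¬D ↔ ¬E)).
((E ∧ ¬C) ∧ (¬D ↔ ¬E)): α-rule — add (E ∧ ¬C), (¬D ↔ ¬E).
(E ∧ ¬C): α-rule — add E, ¬C.
((E → B) → ((D ∧ E) ∧ ((A ∨ ¬A) ∧ D))): β-rule — branch into ¬(E → B)  //  ((D ∧ E) ∧ ((A ∨ ¬A) ∧ D)).
  branch 1 (add ¬(E → B)):
    ¬(E → B): α-rule — add E, ¬B.
    (¬D ↔ ¬E): β-rule — branch into ¬D, ¬E  //  ¬¬D, ¬¬E.
      branch 1.1 (add ¬D, ¬E):
        × closes — contains both E and ¬E.
      branch 1.2 (add ¬¬D, ¬¬E):
        ○ open, literals {B=F, C=F, D=T, E=T}.
  branch 2 (add ((D ∧ E) ∧ ((A ∨ ¬A) ∧ D))):
    ((D ∧ E) ∧ ((A ∨ ¬A) ∧ D)): α-rule — add (D ∧ E), ((A ∨ ¬A) ∧ D).
    (D ∧ E): α-rule — add D, E.
    ((A ∨ ¬A) ∧ D): α-rule — add (A ∨ ¬A), D.
    (¬D ↔ ¬E): β-rule — branch into ¬D, ¬E  //  ¬¬D, ¬¬E.
      branch 2.1 (add ¬D, ¬E):
        × closes — contains both D and ¬D.
      branch 2.2 (add ¬¬D, ¬¬E):
        (A ∨ ¬A): β-rule — branch into A  //  ¬A.
          branch 2.2.1 (add A):
            ○ open, literals {A=T, C=F, D=T, E=T}.
          branch 2.2.2 (add ¬A):
            ○ open, literals {A=F, C=F, D=T, E=T}.
2 branches closed, 3 open.
Each open branch fixes some atoms; the unmentioned ones are free. Counting distinct full assignments: branch {B=F, C=F, D=T, E=T} (A) contributes 2 new; branch {A=T, C=F, D=T, E=T} (B) contributes 1 new; branch {A=F, C=F, D=T, E=T} (B) contributes 1 new. Total: 4.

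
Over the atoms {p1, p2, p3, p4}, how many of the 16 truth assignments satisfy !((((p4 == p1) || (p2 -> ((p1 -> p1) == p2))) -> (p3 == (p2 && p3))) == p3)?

12

Initial set: {!((((p4 == p1) || (p2 -> ((p1 -> p1) == p2))) -> (p3 == (p2 && p3))) == p3)}.
!((((p4 == p1) || (p2 -> ((p1 -> p1) == p2))) -> (p3 == (p2 && p3))) == p3): β-rule — branch into (((p4 == p1) || (p2 -> ((p1 -> p1) == p2))) -> (p3 == (p2 && p3))), !p3  //  !(((p4 == p1) || (p2 -> ((p1 -> p1) == p2))) -> (p3 == (p2 && p3))), p3.
  branch 1 (add (((p4 == p1) || (p2 -> ((p1 -> p1) == p2))) -> (p3 == (p2 && p3))), !p3):
    (((p4 == p1) || (p2 -> ((p1 -> p1) == p2))) -> (p3 == (p2 && p3))): β-rule — branch into !((p4 == p1) || (p2 -> ((p1 -> p1) == p2)))  //  (p3 == (p2 && p3)).
      branch 1.1 (add !((p4 == p1) || (p2 -> ((p1 -> p1) == p2)))):
        !((p4 == p1) || (p2 -> ((p1 -> p1) == p2))): α-rule — add !(p4 == p1), !(p2 -> ((p1 -> p1) == p2)).
        !(p2 -> ((p1 -> p1) == p2)): α-rule — add p2, !((p1 -> p1) == p2).
        !(p4 == p1): β-rule — branch into p4, !p1  //  !p4, p1.
          branch 1.1.1 (add p4, !p1):
            !((p1 -> p1) == p2): β-rule — branch into (p1 -> p1), !p2  //  !(p1 -> p1), p2.
              branch 1.1.1.1 (add (p1 -> p1), !p2):
                × closes — contains both p2 and !p2.
              branch 1.1.1.2 (add !(p1 -> p1), p2):
                !(p1 -> p1): α-rule — add p1, !p1.
                × closes — contains both p1 and !p1.
          branch 1.1.2 (add !p4, p1):
            !((p1 -> p1) == p2): β-rule — branch into (p1 -> p1), !p2  //  !(p1 -> p1), p2.
              branch 1.1.2.1 (add (p1 -> p1), !p2):
                × closes — contains both p2 and !p2.
              branch 1.1.2.2 (add !(p1 -> p1), p2):
                !(p1 -> p1): α-rule — add p1, !p1.
                × closes — contains both p1 and !p1.
      branch 1.2 (add (p3 == (p2 && p3))):
        (p3 == (p2 && p3)): β-rule — branch into p3, (p2 && p3)  //  !p3, !(p2 && p3).
          branch 1.2.1 (add p3, (p2 && p3)):
            × closes — contains both p3 and !p3.
          branch 1.2.2 (add !p3, !(p2 && p3)):
            !(p2 && p3): β-rule — branch into !p2  //  !p3.
              branch 1.2.2.1 (add !p2):
                ○ open, literals {p2=F, p3=F}.
              branch 1.2.2.2 (add !p3):
                ○ open, literals {p3=F}.
  branch 2 (add !(((p4 == p1) || (p2 -> ((p1 -> p1) == p2))) -> (p3 == (p2 && p3))), p3):
    !(((p4 == p1) || (p2 -> ((p1 -> p1) == p2))) -> (p3 == (p2 && p3))): α-rule — add ((p4 == p1) || (p2 -> ((p1 -> p1) == p2))), !(p3 == (p2 && p3)).
    ((p4 == p1) || (p2 -> ((p1 -> p1) == p2))): β-rule — branch into (p4 == p1)  //  (p2 -> ((p1 -> p1) == p2)).
      branch 2.1 (add (p4 == p1)):
        !(p3 == (p2 && p3)): β-rule — branch into p3, !(p2 && p3)  //  !p3, (p2 && p3).
          branch 2.1.1 (add p3, !(p2 && p3)):
            (p4 == p1): β-rule — branch into p4, p1  //  !p4, !p1.
              branch 2.1.1.1 (add p4, p1):
                !(p2 && p3): β-rule — branch into !p2  //  !p3.
                  branch 2.1.1.1.1 (add !p2):
                    ○ open, literals {p1=T, p2=F, p3=T, p4=T}.
                  branch 2.1.1.1.2 (add !p3):
                    × closes — contains both p3 and !p3.
              branch 2.1.1.2 (add !p4, !p1):
                !(p2 && p3): β-rule — branch into !p2  //  !p3.
                  branch 2.1.1.2.1 (add !p2):
                    ○ open, literals {p1=F, p2=F, p3=T, p4=F}.
                  branch 2.1.1.2.2 (add !p3):
                    × closes — contains both p3 and !p3.
          branch 2.1.2 (add !p3, (p2 && p3)):
            × closes — contains both p3 and !p3.
      branch 2.2 (add (p2 -> ((p1 -> p1) == p2))):
        !(p3 == (p2 && p3)): β-rule — branch into p3, !(p2 && p3)  //  !p3, (p2 && p3).
          branch 2.2.1 (add p3, !(p2 && p3)):
            (p2 -> ((p1 -> p1) == p2)): β-rule — branch into !p2  //  ((p1 -> p1) == p2).
              branch 2.2.1.1 (add !p2):
                !(p2 && p3): β-rule — branch into !p2  //  !p3.
                  branch 2.2.1.1.1 (add !p2):
                    ○ open, literals {p2=F, p3=T}.
                  branch 2.2.1.1.2 (add !p3):
                    × closes — contains both p3 and !p3.
              branch 2.2.1.2 (add ((p1 -> p1) == p2)):
                !(p2 && p3): β-rule — branch into !p2  //  !p3.
                  branch 2.2.1.2.1 (add !p2):
                    ((p1 -> p1) == p2): β-rule — branch into (p1 -> p1), p2  //  !(p1 -> p1), !p2.
                      branch 2.2.1.2.1.1 (add (p1 -> p1), p2):
                        × closes — contains both p2 and !p2.
                      branch 2.2.1.2.1.2 (add !(p1 -> p1), !p2):
                        !(p1 -> p1): α-rule — add p1, !p1.
                        × closes — contains both p1 and !p1.
                  branch 2.2.1.2.2 (add !p3):
                    × closes — contains both p3 and !p3.
          branch 2.2.2 (add !p3, (p2 && p3)):
            × closes — contains both p3 and !p3.
13 branches closed, 5 open.
Each open branch fixes some atoms; the unmentioned ones are free. Counting distinct full assignments: branch {p2=F, p3=F} (p1, p4) contributes 4 new; branch {p3=F} (p1, p2, p4) contributes 4 new; branch {p1=T, p2=F, p3=T, p4=T} (none free) contributes 1 new; branch {p1=F, p2=F, p3=T, p4=F} (none free) contributes 1 new; branch {p2=F, p3=T} (p1, p4) contributes 2 new. Total: 12.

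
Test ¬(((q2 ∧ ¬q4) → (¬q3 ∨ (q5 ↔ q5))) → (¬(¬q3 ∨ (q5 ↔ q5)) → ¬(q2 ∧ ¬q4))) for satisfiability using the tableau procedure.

Initial set: {T ¬(((q2 ∧ ¬q4) → (¬q3 ∨ (q5 ↔ q5))) → (¬(¬q3 ∨ (q5 ↔ q5)) → ¬(q2 ∧ ¬q4)))}.
T ¬(((q2 ∧ ¬q4) → (¬q3 ∨ (q5 ↔ q5))) → (¬(¬q3 ∨ (q5 ↔ q5)) → ¬(q2 ∧ ¬q4))): α-rule — add T ((q2 ∧ ¬q4) → (¬q3 ∨ (q5 ↔ q5))), F (¬(¬q3 ∨ (q5 ↔ q5)) → ¬(q2 ∧ ¬q4)).
F (¬(¬q3 ∨ (q5 ↔ q5)) → ¬(q2 ∧ ¬q4)): α-rule — add T ¬(¬q3 ∨ (q5 ↔ q5)), F ¬(q2 ∧ ¬q4).
T ¬(¬q3 ∨ (q5 ↔ q5)): α-rule — add F ¬q3, F (q5 ↔ q5).
F ¬(q2 ∧ ¬q4): α-rule — add T q2, T ¬q4.
T ((q2 ∧ ¬q4) → (¬q3 ∨ (q5 ↔ q5))): β-rule — branch into F (q2 ∧ ¬q4)  //  T (¬q3 ∨ (q5 ↔ q5)).
  branch 1 (add F (q2 ∧ ¬q4)):
    F (q5 ↔ q5): β-rule — branch into T q5, F q5  //  F q5, T q5.
      branch 1.1 (add T q5, F q5):
        × closes — contains both q5 and ¬q5.
      branch 1.2 (add F q5, T q5):
        × closes — contains both q5 and ¬q5.
  branch 2 (add T (¬q3 ∨ (q5 ↔ q5))):
    F (q5 ↔ q5): β-rule — branch into T q5, F q5  //  F q5, T q5.
      branch 2.1 (add T q5, F q5):
        × closes — contains both q5 and ¬q5.
      branch 2.2 (add F q5, T q5):
        × closes — contains both q5 and ¬q5.
All 4 branches close.
Every branch closed; the formula is unsatisfiable.

Unsatisfiable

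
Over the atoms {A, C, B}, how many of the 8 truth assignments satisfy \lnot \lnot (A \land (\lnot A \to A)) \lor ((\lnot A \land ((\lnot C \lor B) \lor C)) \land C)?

6

Initial set: {T (\lnot \lnot (A \land (\lnot A \to A)) \lor ((\lnot A \land ((\lnot C \lor B) \lor C)) \land C))}.
T (\lnot \lnot (A \land (\lnot A \to A)) \lor ((\lnot A \land ((\lnot C \lor B) \lor C)) \land C)): β-rule — branch into T \lnot \lnot (A \land (\lnot A \to A))  //  T ((\lnot A \land ((\lnot C \lor B) \lor C)) \land C).
  branch 1 (add T \lnot \lnot (A \land (\lnot A \to A))):
    T \lnot \lnot (A \land (\lnot A \to A)): drop double negation, giving T (A \land (\lnot A \to A)).
    T (A \land (\lnot A \to A)): α-rule — add T A, T (\lnot A \to A).
    T (\lnot A \to A): β-rule — branch into F \lnot A  //  T A.
      branch 1.1 (add F \lnot A):
        ○ open, literals {A=true}.
      branch 1.2 (add T A):
        ○ open, literals {A=true}.
  branch 2 (add T ((\lnot A \land ((\lnot C \lor B) \lor C)) \land C)):
    T ((\lnot A \land ((\lnot C \lor B) \lor C)) \land C): α-rule — add T (\lnot A \land ((\lnot C \lor B) \lor C)), T C.
    T (\lnot A \land ((\lnot C \lor B) \lor C)): α-rule — add T \lnot A, T ((\lnot C \lor B) \lor C).
    T ((\lnot C \lor B) \lor C): β-rule — branch into T (\lnot C \lor B)  //  T C.
      branch 2.1 (add T (\lnot C \lor B)):
        T (\lnot C \lor B): β-rule — branch into T \lnot C  //  T B.
          branch 2.1.1 (add T \lnot C):
            × closes — contains both C and \lnot C.
          branch 2.1.2 (add T B):
            ○ open, literals {A=false, B=true, C=true}.
      branch 2.2 (add T C):
        ○ open, literals {A=false, C=true}.
1 branch closed, 4 open.
Each open branch fixes some atoms; the unmentioned ones are free. Counting distinct full assignments: branch {A=true} (C, B) contributes 4 new; branch {A=true} (C, B) contributes 0 new; branch {A=false, B=true, C=true} (none free) contributes 1 new; branch {A=false, C=true} (B) contributes 1 new. Total: 6.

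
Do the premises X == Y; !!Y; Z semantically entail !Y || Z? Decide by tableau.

Yes

Initial set: {(X == Y); !!Y; Z; !(!Y || Z)}.
!!Y: drop double negation, giving Y.
!(!Y || Z): α-rule — add !!Y, !Z.
× closes — contains both Z and !Z.
All 1 branch closes.
Every branch closed, so the premises entail the conclusion.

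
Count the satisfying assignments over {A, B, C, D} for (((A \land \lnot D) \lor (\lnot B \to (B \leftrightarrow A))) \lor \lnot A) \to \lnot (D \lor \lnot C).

Initial set: {((((A \land \lnot D) \lor (\lnot B \to (B \leftrightarrow A))) \lor \lnot A) \to \lnot (D \lor \lnot C))}.
((((A \land \lnot D) \lor (\lnot B \to (B \leftrightarrow A))) \lor \lnot A) \to \lnot (D \lor \lnot C)): β-rule — branch into \lnot (((A \land \lnot D) \lor (\lnot B \to (B \leftrightarrow A))) \lor \lnot A)  //  \lnot (D \lor \lnot C).
  branch 1 (add \lnot (((A \land \lnot D) \lor (\lnot B \to (B \leftrightarrow A))) \lor \lnot A)):
    \lnot (((A \land \lnot D) \lor (\lnot B \to (B \leftrightarrow A))) \lor \lnot A): α-rule — add \lnot ((A \land \lnot D) \lor (\lnot B \to (B \leftrightarrow A))), \lnot \lnot A.
    \lnot ((A \land \lnot D) \lor (\lnot B \to (B \leftrightarrow A))): α-rule — add \lnot (A \land \lnot D), \lnot (\lnot B \to (B \leftrightarrow A)).
    \lnot (\lnot B \to (B \leftrightarrow A)): α-rule — add \lnot B, \lnot (B \leftrightarrow A).
    \lnot (A \land \lnot D): β-rule — branch into \lnot A  //  \lnot \lnot D.
      branch 1.1 (add \lnot A):
        × closes — contains both A and \lnot A.
      branch 1.2 (add \lnot \lnot D):
        \lnot (B \leftrightarrow A): β-rule — branch into B, \lnot A  //  \lnot B, A.
          branch 1.2.1 (add B, \lnot A):
            × closes — contains both B and \lnot B.
          branch 1.2.2 (add \lnot B, A):
            ○ open, literals {A=T, B=F, D=T}.
  branch 2 (add \lnot (D \lor \lnot C)):
    \lnot (D \lor \lnot C): α-rule — add \lnot D, \lnot \lnot C.
    ○ open, literals {C=T, D=F}.
2 branches closed, 2 open.
Each open branch fixes some atoms; the unmentioned ones are free. Counting distinct full assignments: branch {A=T, B=F, D=T} (C) contributes 2 new; branch {C=T, D=F} (A, B) contributes 4 new. Total: 6.

6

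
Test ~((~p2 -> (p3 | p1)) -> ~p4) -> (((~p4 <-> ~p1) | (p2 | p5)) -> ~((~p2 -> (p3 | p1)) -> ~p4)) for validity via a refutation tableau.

Valid

Assume the negation and expand:
Initial set: {~(~((~p2 -> (p3 | p1)) -> ~p4) -> (((~p4 <-> ~p1) | (p2 | p5)) -> ~((~p2 -> (p3 | p1)) -> ~p4)))}.
~(~((~p2 -> (p3 | p1)) -> ~p4) -> (((~p4 <-> ~p1) | (p2 | p5)) -> ~((~p2 -> (p3 | p1)) -> ~p4))): α-rule — add ~((~p2 -> (p3 | p1)) -> ~p4), ~(((~p4 <-> ~p1) | (p2 | p5)) -> ~((~p2 -> (p3 | p1)) -> ~p4)).
~((~p2 -> (p3 | p1)) -> ~p4): α-rule — add (~p2 -> (p3 | p1)), ~~p4.
~(((~p4 <-> ~p1) | (p2 | p5)) -> ~((~p2 -> (p3 | p1)) -> ~p4)): α-rule — add ((~p4 <-> ~p1) | (p2 | p5)), ~~((~p2 -> (p3 | p1)) -> ~p4).
(~p2 -> (p3 | p1)): β-rule — branch into ~~p2  //  (p3 | p1).
  branch 1 (add ~~p2):
    ((~p4 <-> ~p1) | (p2 | p5)): β-rule — branch into (~p4 <-> ~p1)  //  (p2 | p5).
      branch 1.1 (add (~p4 <-> ~p1)):
        ~~((~p2 -> (p3 | p1)) -> ~p4): β-rule — branch into ~(~p2 -> (p3 | p1))  //  ~p4.
          branch 1.1.1 (add ~(~p2 -> (p3 | p1))):
            ~(~p2 -> (p3 | p1)): α-rule — add ~p2, ~(p3 | p1).
            × closes — contains both p2 and ~p2.
          branch 1.1.2 (add ~p4):
            × closes — contains both p4 and ~p4.
      branch 1.2 (add (p2 | p5)):
        ~~((~p2 -> (p3 | p1)) -> ~p4): β-rule — branch into ~(~p2 -> (p3 | p1))  //  ~p4.
          branch 1.2.1 (add ~(~p2 -> (p3 | p1))):
            ~(~p2 -> (p3 | p1)): α-rule — add ~p2, ~(p3 | p1).
            × closes — contains both p2 and ~p2.
          branch 1.2.2 (add ~p4):
            × closes — contains both p4 and ~p4.
  branch 2 (add (p3 | p1)):
    ((~p4 <-> ~p1) | (p2 | p5)): β-rule — branch into (~p4 <-> ~p1)  //  (p2 | p5).
      branch 2.1 (add (~p4 <-> ~p1)):
        ~~((~p2 -> (p3 | p1)) -> ~p4): β-rule — branch into ~(~p2 -> (p3 | p1))  //  ~p4.
          branch 2.1.1 (add ~(~p2 -> (p3 | p1))):
            ~(~p2 -> (p3 | p1)): α-rule — add ~p2, ~(p3 | p1).
            ~(p3 | p1): α-rule — add ~p3, ~p1.
            (p3 | p1): β-rule — branch into p3  //  p1.
              branch 2.1.1.1 (add p3):
                × closes — contains both p3 and ~p3.
              branch 2.1.1.2 (add p1):
                × closes — contains both p1 and ~p1.
          branch 2.1.2 (add ~p4):
            × closes — contains both p4 and ~p4.
      branch 2.2 (add (p2 | p5)):
        ~~((~p2 -> (p3 | p1)) -> ~p4): β-rule — branch into ~(~p2 -> (p3 | p1))  //  ~p4.
          branch 2.2.1 (add ~(~p2 -> (p3 | p1))):
            ~(~p2 -> (p3 | p1)): α-rule — add ~p2, ~(p3 | p1).
            ~(p3 | p1): α-rule — add ~p3, ~p1.
            (p3 | p1): β-rule — branch into p3  //  p1.
              branch 2.2.1.1 (add p3):
                × closes — contains both p3 and ~p3.
              branch 2.2.1.2 (add p1):
                × closes — contains both p1 and ~p1.
          branch 2.2.2 (add ~p4):
            × closes — contains both p4 and ~p4.
All 10 branches close.
Every branch closed, so the negation is unsatisfiable and the formula is valid.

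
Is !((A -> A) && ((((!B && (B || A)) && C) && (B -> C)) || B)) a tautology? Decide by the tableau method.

Not valid

Assume the negation and expand:
Initial set: {!!((A -> A) && ((((!B && (B || A)) && C) && (B -> C)) || B))}.
!!((A -> A) && ((((!B && (B || A)) && C) && (B -> C)) || B)): α-rule — add (A -> A), ((((!B && (B || A)) && C) && (B -> C)) || B).
(A -> A): β-rule — branch into !A  //  A.
  branch 1 (add !A):
    ((((!B && (B || A)) && C) && (B -> C)) || B): β-rule — branch into (((!B && (B || A)) && C) && (B -> C))  //  B.
      branch 1.1 (add (((!B && (B || A)) && C) && (B -> C))):
        (((!B && (B || A)) && C) && (B -> C)): α-rule — add ((!B && (B || A)) && C), (B -> C).
        ((!B && (B || A)) && C): α-rule — add (!B && (B || A)), C.
        (!B && (B || A)): α-rule — add !B, (B || A).
        (B -> C): β-rule — branch into !B  //  C.
          branch 1.1.1 (add !B):
            (B || A): β-rule — branch into B  //  A.
              branch 1.1.1.1 (add B):
                × closes — contains both B and !B.
              branch 1.1.1.2 (add A):
                × closes — contains both A and !A.
          branch 1.1.2 (add C):
            (B || A): β-rule — branch into B  //  A.
              branch 1.1.2.1 (add B):
                × closes — contains both B and !B.
              branch 1.1.2.2 (add A):
                × closes — contains both A and !A.
      branch 1.2 (add B):
        ○ open, literals {A=0, B=1}.
  branch 2 (add A):
    ((((!B && (B || A)) && C) && (B -> C)) || B): β-rule — branch into (((!B && (B || A)) && C) && (B -> C))  //  B.
      branch 2.1 (add (((!B && (B || A)) && C) && (B -> C))):
        (((!B && (B || A)) && C) && (B -> C)): α-rule — add ((!B && (B || A)) && C), (B -> C).
        ((!B && (B || A)) && C): α-rule — add (!B && (B || A)), C.
        (!B && (B || A)): α-rule — add !B, (B || A).
        (B -> C): β-rule — branch into !B  //  C.
          branch 2.1.1 (add !B):
            (B || A): β-rule — branch into B  //  A.
              branch 2.1.1.1 (add B):
                × closes — contains both B and !B.
              branch 2.1.1.2 (add A):
                ○ open, literals {A=1, B=0, C=1}.
          branch 2.1.2 (add C):
            (B || A): β-rule — branch into B  //  A.
              branch 2.1.2.1 (add B):
                × closes — contains both B and !B.
              branch 2.1.2.2 (add A):
                ○ open, literals {A=1, B=0, C=1}.
      branch 2.2 (add B):
        ○ open, literals {A=1, B=1}.
6 branches closed, 4 open.
An open branch gives a countermodel: A=0, B=1 (unmentioned atoms arbitrary); under it the original formula is false.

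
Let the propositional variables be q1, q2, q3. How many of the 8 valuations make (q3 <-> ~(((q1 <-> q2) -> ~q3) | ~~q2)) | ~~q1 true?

7

Initial set: {((q3 <-> ~(((q1 <-> q2) -> ~q3) | ~~q2)) | ~~q1)}.
((q3 <-> ~(((q1 <-> q2) -> ~q3) | ~~q2)) | ~~q1): β-rule — branch into (q3 <-> ~(((q1 <-> q2) -> ~q3) | ~~q2))  //  ~~q1.
  branch 1 (add (q3 <-> ~(((q1 <-> q2) -> ~q3) | ~~q2))):
    (q3 <-> ~(((q1 <-> q2) -> ~q3) | ~~q2)): β-rule — branch into q3, ~(((q1 <-> q2) -> ~q3) | ~~q2)  //  ~q3, ~~(((q1 <-> q2) -> ~q3) | ~~q2).
      branch 1.1 (add q3, ~(((q1 <-> q2) -> ~q3) | ~~q2)):
        ~(((q1 <-> q2) -> ~q3) | ~~q2): α-rule — add ~((q1 <-> q2) -> ~q3), ~~~q2.
        ~((q1 <-> q2) -> ~q3): α-rule — add (q1 <-> q2), ~~q3.
        ~~~q2: drop double negation, giving ~q2.
        (q1 <-> q2): β-rule — branch into q1, q2  //  ~q1, ~q2.
          branch 1.1.1 (add q1, q2):
            × closes — contains both q2 and ~q2.
          branch 1.1.2 (add ~q1, ~q2):
            ○ open, literals {q1=0, q2=0, q3=1}.
      branch 1.2 (add ~q3, ~~(((q1 <-> q2) -> ~q3) | ~~q2)):
        ~~(((q1 <-> q2) -> ~q3) | ~~q2): β-rule — branch into ((q1 <-> q2) -> ~q3)  //  ~~q2.
          branch 1.2.1 (add ((q1 <-> q2) -> ~q3)):
            ((q1 <-> q2) -> ~q3): β-rule — branch into ~(q1 <-> q2)  //  ~q3.
              branch 1.2.1.1 (add ~(q1 <-> q2)):
                ~(q1 <-> q2): β-rule — branch into q1, ~q2  //  ~q1, q2.
                  branch 1.2.1.1.1 (add q1, ~q2):
                    ○ open, literals {q1=1, q2=0, q3=0}.
                  branch 1.2.1.1.2 (add ~q1, q2):
                    ○ open, literals {q1=0, q2=1, q3=0}.
              branch 1.2.1.2 (add ~q3):
                ○ open, literals {q3=0}.
          branch 1.2.2 (add ~~q2):
            ~~q2: drop double negation, giving q2.
            ○ open, literals {q2=1, q3=0}.
  branch 2 (add ~~q1):
    ~~q1: drop double negation, giving q1.
    ○ open, literals {q1=1}.
1 branch closed, 6 open.
Each open branch fixes some atoms; the unmentioned ones are free. Counting distinct full assignments: branch {q1=0, q2=0, q3=1} (none free) contributes 1 new; branch {q1=1, q2=0, q3=0} (none free) contributes 1 new; branch {q1=0, q2=1, q3=0} (none free) contributes 1 new; branch {q3=0} (q1, q2) contributes 2 new; branch {q2=1, q3=0} (q1) contributes 0 new; branch {q1=1} (q2, q3) contributes 2 new. Total: 7.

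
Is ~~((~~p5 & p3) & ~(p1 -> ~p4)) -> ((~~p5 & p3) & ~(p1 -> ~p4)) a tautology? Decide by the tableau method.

Valid

Assume the negation and expand:
Initial set: {~(~~((~~p5 & p3) & ~(p1 -> ~p4)) -> ((~~p5 & p3) & ~(p1 -> ~p4)))}.
~(~~((~~p5 & p3) & ~(p1 -> ~p4)) -> ((~~p5 & p3) & ~(p1 -> ~p4))): α-rule — add ~~((~~p5 & p3) & ~(p1 -> ~p4)), ~((~~p5 & p3) & ~(p1 -> ~p4)).
~~((~~p5 & p3) & ~(p1 -> ~p4)): drop double negation, giving ((~~p5 & p3) & ~(p1 -> ~p4)).
((~~p5 & p3) & ~(p1 -> ~p4)): α-rule — add (~~p5 & p3), ~(p1 -> ~p4).
(~~p5 & p3): α-rule — add ~~p5, p3.
~(p1 -> ~p4): α-rule — add p1, ~~p4.
~~p5: drop double negation, giving p5.
~((~~p5 & p3) & ~(p1 -> ~p4)): β-rule — branch into ~(~~p5 & p3)  //  ~~(p1 -> ~p4).
  branch 1 (add ~(~~p5 & p3)):
    ~(~~p5 & p3): β-rule — branch into ~~~p5  //  ~p3.
      branch 1.1 (add ~~~p5):
        ~~~p5: drop double negation, giving ~p5.
        × closes — contains both p5 and ~p5.
      branch 1.2 (add ~p3):
        × closes — contains both p3 and ~p3.
  branch 2 (add ~~(p1 -> ~p4)):
    ~~(p1 -> ~p4): β-rule — branch into ~p1  //  ~p4.
      branch 2.1 (add ~p1):
        × closes — contains both p1 and ~p1.
      branch 2.2 (add ~p4):
        × closes — contains both p4 and ~p4.
All 4 branches close.
Every branch closed, so the negation is unsatisfiable and the formula is valid.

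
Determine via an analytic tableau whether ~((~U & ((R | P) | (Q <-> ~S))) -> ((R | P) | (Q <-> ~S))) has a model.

Unsatisfiable

Initial set: {T ~((~U & ((R | P) | (Q <-> ~S))) -> ((R | P) | (Q <-> ~S)))}.
T ~((~U & ((R | P) | (Q <-> ~S))) -> ((R | P) | (Q <-> ~S))): α-rule — add T (~U & ((R | P) | (Q <-> ~S))), F ((R | P) | (Q <-> ~S)).
T (~U & ((R | P) | (Q <-> ~S))): α-rule — add T ~U, T ((R | P) | (Q <-> ~S)).
F ((R | P) | (Q <-> ~S)): α-rule — add F (R | P), F (Q <-> ~S).
F (R | P): α-rule — add F R, F P.
T ((R | P) | (Q <-> ~S)): β-rule — branch into T (R | P)  //  T (Q <-> ~S).
  branch 1 (add T (R | P)):
    F (Q <-> ~S): β-rule — branch into T Q, F ~S  //  F Q, T ~S.
      branch 1.1 (add T Q, F ~S):
        T (R | P): β-rule — branch into T R  //  T P.
          branch 1.1.1 (add T R):
            × closes — contains both R and ~R.
          branch 1.1.2 (add T P):
            × closes — contains both P and ~P.
      branch 1.2 (add F Q, T ~S):
        T (R | P): β-rule — branch into T R  //  T P.
          branch 1.2.1 (add T R):
            × closes — contains both R and ~R.
          branch 1.2.2 (add T P):
            × closes — contains both P and ~P.
  branch 2 (add T (Q <-> ~S)):
    F (Q <-> ~S): β-rule — branch into T Q, F ~S  //  F Q, T ~S.
      branch 2.1 (add T Q, F ~S):
        T (Q <-> ~S): β-rule — branch into T Q, T ~S  //  F Q, F ~S.
          branch 2.1.1 (add T Q, T ~S):
            × closes — contains both S and ~S.
          branch 2.1.2 (add F Q, F ~S):
            × closes — contains both Q and ~Q.
      branch 2.2 (add F Q, T ~S):
        T (Q <-> ~S): β-rule — branch into T Q, T ~S  //  F Q, F ~S.
          branch 2.2.1 (add T Q, T ~S):
            × closes — contains both Q and ~Q.
          branch 2.2.2 (add F Q, F ~S):
            × closes — contains both S and ~S.
All 8 branches close.
Every branch closed; the formula is unsatisfiable.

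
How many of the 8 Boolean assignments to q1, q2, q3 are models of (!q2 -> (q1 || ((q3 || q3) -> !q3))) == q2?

5

Initial set: {T ((!q2 -> (q1 || ((q3 || q3) -> !q3))) == q2)}.
T ((!q2 -> (q1 || ((q3 || q3) -> !q3))) == q2): β-rule — branch into T (!q2 -> (q1 || ((q3 || q3) -> !q3))), T q2  //  F (!q2 -> (q1 || ((q3 || q3) -> !q3))), F q2.
  branch 1 (add T (!q2 -> (q1 || ((q3 || q3) -> !q3))), T q2):
    T (!q2 -> (q1 || ((q3 || q3) -> !q3))): β-rule — branch into F !q2  //  T (q1 || ((q3 || q3) -> !q3)).
      branch 1.1 (add F !q2):
        ○ open, literals {q2=true}.
      branch 1.2 (add T (q1 || ((q3 || q3) -> !q3))):
        T (q1 || ((q3 || q3) -> !q3)): β-rule — branch into T q1  //  T ((q3 || q3) -> !q3).
          branch 1.2.1 (add T q1):
            ○ open, literals {q1=true, q2=true}.
          branch 1.2.2 (add T ((q3 || q3) -> !q3)):
            T ((q3 || q3) -> !q3): β-rule — branch into F (q3 || q3)  //  T !q3.
              branch 1.2.2.1 (add F (q3 || q3)):
                F (q3 || q3): α-rule — add F q3, F q3.
                ○ open, literals {q2=true, q3=false}.
              branch 1.2.2.2 (add T !q3):
                ○ open, literals {q2=true, q3=false}.
  branch 2 (add F (!q2 -> (q1 || ((q3 || q3) -> !q3))), F q2):
    F (!q2 -> (q1 || ((q3 || q3) -> !q3))): α-rule — add T !q2, F (q1 || ((q3 || q3) -> !q3)).
    F (q1 || ((q3 || q3) -> !q3)): α-rule — add F q1, F ((q3 || q3) -> !q3).
    F ((q3 || q3) -> !q3): α-rule — add T (q3 || q3), F !q3.
    T (q3 || q3): β-rule — branch into T q3  //  T q3.
      branch 2.1 (add T q3):
        ○ open, literals {q1=false, q2=false, q3=true}.
      branch 2.2 (add T q3):
        ○ open, literals {q1=false, q2=false, q3=true}.
0 branches closed, 6 open.
Each open branch fixes some atoms; the unmentioned ones are free. Counting distinct full assignments: branch {q2=true} (q1, q3) contributes 4 new; branch {q1=true, q2=true} (q3) contributes 0 new; branch {q2=true, q3=false} (q1) contributes 0 new; branch {q2=true, q3=false} (q1) contributes 0 new; branch {q1=false, q2=false, q3=true} (none free) contributes 1 new; branch {q1=false, q2=false, q3=true} (none free) contributes 0 new. Total: 5.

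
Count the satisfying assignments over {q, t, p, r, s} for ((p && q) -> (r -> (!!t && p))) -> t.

Initial set: {T (((p && q) -> (r -> (!!t && p))) -> t)}.
T (((p && q) -> (r -> (!!t && p))) -> t): β-rule — branch into F ((p && q) -> (r -> (!!t && p)))  //  T t.
  branch 1 (add F ((p && q) -> (r -> (!!t && p)))):
    F ((p && q) -> (r -> (!!t && p))): α-rule — add T (p && q), F (r -> (!!t && p)).
    T (p && q): α-rule — add T p, T q.
    F (r -> (!!t && p)): α-rule — add T r, F (!!t && p).
    F (!!t && p): β-rule — branch into F !!t  //  F p.
      branch 1.1 (add F !!t):
        F !!t: drop double negation, giving F t.
        ○ open, literals {p=1, q=1, r=1, t=0}.
      branch 1.2 (add F p):
        × closes — contains both p and !p.
  branch 2 (add T t):
    ○ open, literals {t=1}.
1 branch closed, 2 open.
Each open branch fixes some atoms; the unmentioned ones are free. Counting distinct full assignments: branch {p=1, q=1, r=1, t=0} (s) contributes 2 new; branch {t=1} (q, p, r, s) contributes 16 new. Total: 18.

18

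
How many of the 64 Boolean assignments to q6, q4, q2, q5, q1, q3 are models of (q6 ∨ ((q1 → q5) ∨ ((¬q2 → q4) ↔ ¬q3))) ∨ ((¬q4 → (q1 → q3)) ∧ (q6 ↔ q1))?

Initial set: {T ((q6 ∨ ((q1 → q5) ∨ ((¬q2 → q4) ↔ ¬q3))) ∨ ((¬q4 → (q1 → q3)) ∧ (q6 ↔ q1)))}.
T ((q6 ∨ ((q1 → q5) ∨ ((¬q2 → q4) ↔ ¬q3))) ∨ ((¬q4 → (q1 → q3)) ∧ (q6 ↔ q1))): β-rule — branch into T (q6 ∨ ((q1 → q5) ∨ ((¬q2 → q4) ↔ ¬q3)))  //  T ((¬q4 → (q1 → q3)) ∧ (q6 ↔ q1)).
  branch 1 (add T (q6 ∨ ((q1 → q5) ∨ ((¬q2 → q4) ↔ ¬q3)))):
    T (q6 ∨ ((q1 → q5) ∨ ((¬q2 → q4) ↔ ¬q3))): β-rule — branch into T q6  //  T ((q1 → q5) ∨ ((¬q2 → q4) ↔ ¬q3)).
      branch 1.1 (add T q6):
        ○ open, literals {q6=true}.
      branch 1.2 (add T ((q1 → q5) ∨ ((¬q2 → q4) ↔ ¬q3))):
        T ((q1 → q5) ∨ ((¬q2 → q4) ↔ ¬q3)): β-rule — branch into T (q1 → q5)  //  T ((¬q2 → q4) ↔ ¬q3).
          branch 1.2.1 (add T (q1 → q5)):
            T (q1 → q5): β-rule — branch into F q1  //  T q5.
              branch 1.2.1.1 (add F q1):
                ○ open, literals {q1=false}.
              branch 1.2.1.2 (add T q5):
                ○ open, literals {q5=true}.
          branch 1.2.2 (add T ((¬q2 → q4) ↔ ¬q3)):
            T ((¬q2 → q4) ↔ ¬q3): β-rule — branch into T (¬q2 → q4), T ¬q3  //  F (¬q2 → q4), F ¬q3.
              branch 1.2.2.1 (add T (¬q2 → q4), T ¬q3):
                T (¬q2 → q4): β-rule — branch into F ¬q2  //  T q4.
                  branch 1.2.2.1.1 (add F ¬q2):
                    ○ open, literals {q2=true, q3=false}.
                  branch 1.2.2.1.2 (add T q4):
                    ○ open, literals {q3=false, q4=true}.
              branch 1.2.2.2 (add F (¬q2 → q4), F ¬q3):
                F (¬q2 → q4): α-rule — add T ¬q2, F q4.
                ○ open, literals {q2=false, q3=true, q4=false}.
  branch 2 (add T ((¬q4 → (q1 → q3)) ∧ (q6 ↔ q1))):
    T ((¬q4 → (q1 → q3)) ∧ (q6 ↔ q1)): α-rule — add T (¬q4 → (q1 → q3)), T (q6 ↔ q1).
    T (¬q4 → (q1 → q3)): β-rule — branch into F ¬q4  //  T (q1 → q3).
      branch 2.1 (add F ¬q4):
        T (q6 ↔ q1): β-rule — branch into T q6, T q1  //  F q6, F q1.
          branch 2.1.1 (add T q6, T q1):
            ○ open, literals {q1=true, q4=true, q6=true}.
          branch 2.1.2 (add F q6, F q1):
            ○ open, literals {q1=false, q4=true, q6=false}.
      branch 2.2 (add T (q1 → q3)):
        T (q6 ↔ q1): β-rule — branch into T q6, T q1  //  F q6, F q1.
          branch 2.2.1 (add T q6, T q1):
            T (q1 → q3): β-rule — branch into F q1  //  T q3.
              branch 2.2.1.1 (add F q1):
                × closes — contains both q1 and ¬q1.
              branch 2.2.1.2 (add T q3):
                ○ open, literals {q1=true, q3=true, q6=true}.
          branch 2.2.2 (add F q6, F q1):
            T (q1 → q3): β-rule — branch into F q1  //  T q3.
              branch 2.2.2.1 (add F q1):
                ○ open, literals {q1=false, q6=false}.
              branch 2.2.2.2 (add T q3):
                ○ open, literals {q1=false, q3=true, q6=false}.
1 branch closed, 11 open.
Each open branch fixes some atoms; the unmentioned ones are free. Counting distinct full assignments: branch {q6=true} (q4, q2, q5, q1, q3) contributes 32 new; branch {q1=false} (q6, q4, q2, q5, q3) contributes 16 new; branch {q5=true} (q6, q4, q2, q1, q3) contributes 8 new; branch {q2=true, q3=false} (q6, q4, q5, q1) contributes 2 new; branch {q3=false, q4=true} (q6, q2, q5, q1) contributes 1 new; branch {q2=false, q3=true, q4=false} (q6, q5, q1) contributes 1 new; branch {q1=true, q4=true, q6=true} (q2, q5, q3) contributes 0 new; branch {q1=false, q4=true, q6=false} (q2, q5, q3) contributes 0 new; branch {q1=true, q3=true, q6=true} (q4, q2, q5) contributes 0 new; branch {q1=false, q6=false} (q4, q2, q5, q3) contributes 0 new; branch {q1=false, q3=true, q6=false} (q4, q2, q5) contributes 0 new. Total: 60.

60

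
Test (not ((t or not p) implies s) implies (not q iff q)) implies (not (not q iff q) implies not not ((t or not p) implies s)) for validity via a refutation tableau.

Valid

Assume the negation and expand:
Initial set: {F ((not ((t or not p) implies s) implies (not q iff q)) implies (not (not q iff q) implies not not ((t or not p) implies s)))}.
F ((not ((t or not p) implies s) implies (not q iff q)) implies (not (not q iff q) implies not not ((t or not p) implies s))): α-rule — add T (not ((t or not p) implies s) implies (not q iff q)), F (not (not q iff q) implies not not ((t or not p) implies s)).
F (not (not q iff q) implies not not ((t or not p) implies s)): α-rule — add T not (not q iff q), F not not ((t or not p) implies s).
F not not ((t or not p) implies s): drop double negation, giving F ((t or not p) implies s).
F ((t or not p) implies s): α-rule — add T (t or not p), F s.
T (not ((t or not p) implies s) implies (not q iff q)): β-rule — branch into F not ((t or not p) implies s)  //  T (not q iff q).
  branch 1 (add F not ((t or not p) implies s)):
    T not (not q iff q): β-rule — branch into T not q, F q  //  F not q, T q.
      branch 1.1 (add T not q, F q):
        T (t or not p): β-rule — branch into T t  //  T not p.
          branch 1.1.1 (add T t):
            F not ((t or not p) implies s): β-rule — branch into F (t or not p)  //  T s.
              branch 1.1.1.1 (add F (t or not p)):
                F (t or not p): α-rule — add F t, F not p.
                × closes — contains both t and not t.
              branch 1.1.1.2 (add T s):
                × closes — contains both s and not s.
          branch 1.1.2 (add T not p):
            F not ((t or not p) implies s): β-rule — branch into F (t or not p)  //  T s.
              branch 1.1.2.1 (add F (t or not p)):
                F (t or not p): α-rule — add F t, F not p.
                × closes — contains both p and not p.
              branch 1.1.2.2 (add T s):
                × closes — contains both s and not s.
      branch 1.2 (add F not q, T q):
        T (t or not p): β-rule — branch into T t  //  T not p.
          branch 1.2.1 (add T t):
            F not ((t or not p) implies s): β-rule — branch into F (t or not p)  //  T s.
              branch 1.2.1.1 (add F (t or not p)):
                F (t or not p): α-rule — add F t, F not p.
                × closes — contains both t and not t.
              branch 1.2.1.2 (add T s):
                × closes — contains both s and not s.
          branch 1.2.2 (add T not p):
            F not ((t or not p) implies s): β-rule — branch into F (t or not p)  //  T s.
              branch 1.2.2.1 (add F (t or not p)):
                F (t or not p): α-rule — add F t, F not p.
                × closes — contains both p and not p.
              branch 1.2.2.2 (add T s):
                × closes — contains both s and not s.
  branch 2 (add T (not q iff q)):
    T not (not q iff q): β-rule — branch into T not q, F q  //  F not q, T q.
      branch 2.1 (add T not q, F q):
        T (t or not p): β-rule — branch into T t  //  T not p.
          branch 2.1.1 (add T t):
            T (not q iff q): β-rule — branch into T not q, T q  //  F not q, F q.
              branch 2.1.1.1 (add T not q, T q):
                × closes — contains both q and not q.
              branch 2.1.1.2 (add F not q, F q):
                × closes — contains both q and not q.
          branch 2.1.2 (add T not p):
            T (not q iff q): β-rule — branch into T not q, T q  //  F not q, F q.
              branch 2.1.2.1 (add T not q, T q):
                × closes — contains both q and not q.
              branch 2.1.2.2 (add F not q, F q):
                × closes — contains both q and not q.
      branch 2.2 (add F not q, T q):
        T (t or not p): β-rule — branch into T t  //  T not p.
          branch 2.2.1 (add T t):
            T (not q iff q): β-rule — branch into T not q, T q  //  F not q, F q.
              branch 2.2.1.1 (add T not q, T q):
                × closes — contains both q and not q.
              branch 2.2.1.2 (add F not q, F q):
                × closes — contains both q and not q.
          branch 2.2.2 (add T not p):
            T (not q iff q): β-rule — branch into T not q, T q  //  F not q, F q.
              branch 2.2.2.1 (add T not q, T q):
                × closes — contains both q and not q.
              branch 2.2.2.2 (add F not q, F q):
                × closes — contains both q and not q.
All 16 branches close.
Every branch closed, so the negation is unsatisfiable and the formula is valid.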